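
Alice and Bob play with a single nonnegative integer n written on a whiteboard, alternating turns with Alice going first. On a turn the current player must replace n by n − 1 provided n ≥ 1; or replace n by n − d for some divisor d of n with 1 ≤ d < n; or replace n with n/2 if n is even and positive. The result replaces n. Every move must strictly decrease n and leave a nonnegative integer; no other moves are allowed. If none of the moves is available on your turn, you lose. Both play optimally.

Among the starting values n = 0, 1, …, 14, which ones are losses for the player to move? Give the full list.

Build the W/L table. Terminal = L. A non-terminal position is W if it has a move to some L; otherwise it is L.
n=0: no move → L
n=1: can move to 0, which is L ⇒ W
n=2: the only move is to 1(W), a W ⇒ L
n=3: can move to 2, which is L ⇒ W
n=4: can move to 2, which is L ⇒ W
n=5: the only move is to 4(W), a W ⇒ L
n=6: can move to 5, which is L ⇒ W
n=7: the only move is to 6(W), a W ⇒ L
n=8: can move to 7, which is L ⇒ W
n=9: moves to 6(W), 8(W); every one is W ⇒ L
n=10: can move to 5, which is L ⇒ W
n=11: the only move is to 10(W), a W ⇒ L
n=12: can move to 9, which is L ⇒ W
n=13: the only move is to 12(W), a W ⇒ L
n=14: can move to 7, which is L ⇒ W
Reading off the rows marked L gives the requested list; there are 7 such values of n.

0, 2, 5, 7, 9, 11, 13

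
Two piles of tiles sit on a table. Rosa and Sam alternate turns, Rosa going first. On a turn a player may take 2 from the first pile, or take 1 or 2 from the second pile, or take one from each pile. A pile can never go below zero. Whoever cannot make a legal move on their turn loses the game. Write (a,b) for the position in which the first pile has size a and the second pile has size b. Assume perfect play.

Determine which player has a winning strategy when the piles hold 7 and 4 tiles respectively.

Use the standard recursion: the mover loses at a terminal position; elsewhere, the mover wins exactly when some move hands the opponent an L position.
No move ever increases a pile, so every position that can arise here has a ≤ 7 and b ≤ 4; it is enough to label the cells with 0 ≤ a ≤ 7 and 0 ≤ b ≤ 4.
Every move lowers a or b (never raises either), so fill the grid row by row in increasing a, and left to right within a row: each cell's successors are then already labelled.
      b=0  b=1  b=2  b=3  b=4
a=0:    L    W    W    L    W
a=1:    L    W    W    L    W
a=2:    W    W    L    W    W
a=3:    W    L    W    W    L
a=4:    L    W    W    L    W
a=5:    L    W    W    L    W
a=6:    W    W    L    W    W
a=7:    W    L    W    W    L
Cells with no legal move (terminal, hence L): (0,0), (1,0).
The remaining L cells, each justified by listing all of its moves:
(0,3): moves to (0,2)(W), (0,1)(W); every one is W ⇒ L
(1,3): moves to (1,2)(W), (1,1)(W), (0,2)(W); every one is W ⇒ L
(2,2): moves to (0,2)(W), (2,1)(W), (2,0)(W), (1,1)(W); every one is W ⇒ L
(3,1): moves to (1,1)(W), (3,0)(W), (2,0)(W); every one is W ⇒ L
(3,4): moves to (1,4)(W), (3,3)(W), (3,2)(W), (2,3)(W); every one is W ⇒ L
(4,0): the only move is to (2,0)(W), a W ⇒ L
(4,3): moves to (2,3)(W), (4,2)(W), (4,1)(W), (3,2)(W); every one is W ⇒ L
(5,0): the only move is to (3,0)(W), a W ⇒ L
(5,3): moves to (3,3)(W), (5,2)(W), (5,1)(W), (4,2)(W); every one is W ⇒ L
(6,2): moves to (4,2)(W), (6,1)(W), (6,0)(W), (5,1)(W); every one is W ⇒ L
(7,1): moves to (5,1)(W), (7,0)(W), (6,0)(W); every one is W ⇒ L
(7,4): moves to (5,4)(W), (7,3)(W), (7,2)(W), (6,3)(W); every one is W ⇒ L
Every other cell has at least one move into one of the L cells above, so it is W.
Every move from (7,4) reaches a W position, so the mover loses.

Sam wins.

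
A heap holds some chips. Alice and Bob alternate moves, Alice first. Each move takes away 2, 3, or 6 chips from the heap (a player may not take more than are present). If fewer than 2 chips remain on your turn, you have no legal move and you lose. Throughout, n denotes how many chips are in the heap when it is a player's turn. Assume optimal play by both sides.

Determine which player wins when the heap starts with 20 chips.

Classify positions by backward induction: terminal positions (no move available) are L. From any other position, the mover wins iff some move reaches an L.
n=0: no move → L
n=1: no move → L
n=2: W (go to 0, an L position)
n=3: W (go to 1, an L position)
n=4: W (go to 1, an L position)
n=5: L (options 3(W), 2(W) are all W)
n=6: W (go to 0, an L position)
n=7: W (go to 5, an L position)
n=8: W (go to 5, an L position)
n=9: L (options 7(W), 6(W), 3(W) are all W)
n=10: L (options 8(W), 7(W), 4(W) are all W)
n=11: W (go to 9, an L position)
n=12: W (go to 10, an L position)
n=13: W (go to 10, an L position)
n=14: L (options 12(W), 11(W), 8(W) are all W)
n=15: W (go to 9, an L position)
n=16: W (go to 14, an L position)
n=17: W (go to 14, an L position)
n=18: L (options 16(W), 15(W), 12(W) are all W)
n=19: L (options 17(W), 16(W), 13(W) are all W)
n=20: W (go to 18, an L position)
From 20 Alice can remove 2, leaving 18, reaching an L position.

Alice wins.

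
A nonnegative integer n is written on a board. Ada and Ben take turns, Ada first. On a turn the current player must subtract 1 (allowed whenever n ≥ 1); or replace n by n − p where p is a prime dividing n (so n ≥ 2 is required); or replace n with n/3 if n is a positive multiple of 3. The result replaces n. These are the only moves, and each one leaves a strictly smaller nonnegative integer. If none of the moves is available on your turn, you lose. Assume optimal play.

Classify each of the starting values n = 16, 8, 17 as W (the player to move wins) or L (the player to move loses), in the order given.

Compute win/loss labels from the base case upward. A position with no move is L. Any other position is W if it can reach an L in one move, else L.
n=0: no move → L
n=1: reaches L-position 0 → W
n=2: reaches L-position 0 → W
n=3: reaches L-position 0 → W
n=4: only reaches 2(W), 3(W), all W → L
n=5: reaches L-position 0 → W
n=6: reaches L-position 4 → W
n=7: reaches L-position 0 → W
n=8: only reaches 6(W), 7(W), all W → L
n=9: reaches L-position 8 → W
n=10: reaches L-position 8 → W
n=11: reaches L-position 0 → W
n=12: reaches L-position 4 → W
n=13: reaches L-position 0 → W
n=14: only reaches 7(W), 12(W), 13(W), all W → L
n=15: reaches L-position 14 → W
n=16: reaches L-position 14 → W
n=17: reaches L-position 0 → W

16: W, 8: L, 17: W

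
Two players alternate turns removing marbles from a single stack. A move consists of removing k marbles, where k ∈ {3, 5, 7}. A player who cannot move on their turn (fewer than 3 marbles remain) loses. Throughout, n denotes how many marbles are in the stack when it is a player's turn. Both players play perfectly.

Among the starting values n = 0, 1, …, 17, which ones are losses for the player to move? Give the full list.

0, 1, 2, 10, 11, 12

Compute win/loss labels from the base case upward. A position with no move is L. Any other position is W if it can reach an L in one move, else L.
n=0: no move → L
n=1: no move → L
n=2: no move → L
n=3: reaches L-position 0 → W
n=4: reaches L-position 1 → W
n=5: reaches L-position 2 → W
n=6: reaches L-position 1 → W
n=7: reaches L-position 2 → W
n=8: reaches L-position 1 → W
n=9: reaches L-position 2 → W
n=10: only reaches 7(W), 5(W), 3(W), all W → L
n=11: only reaches 8(W), 6(W), 4(W), all W → L
n=12: only reaches 9(W), 7(W), 5(W), all W → L
n=13: reaches L-position 10 → W
n=14: reaches L-position 11 → W
n=15: reaches L-position 12 → W
n=16: reaches L-position 11 → W
n=17: reaches L-position 12 → W
The losing starting values of n are exactly the entries labelled L in this table (6 of them).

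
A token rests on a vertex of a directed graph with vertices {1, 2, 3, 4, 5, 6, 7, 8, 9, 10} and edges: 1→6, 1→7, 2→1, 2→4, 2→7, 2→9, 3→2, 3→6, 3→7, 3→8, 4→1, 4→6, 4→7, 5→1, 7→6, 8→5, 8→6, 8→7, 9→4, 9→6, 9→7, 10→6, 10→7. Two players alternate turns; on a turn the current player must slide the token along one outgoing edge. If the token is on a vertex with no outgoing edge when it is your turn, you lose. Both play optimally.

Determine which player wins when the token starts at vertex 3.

The first player wins.

Classify positions by backward induction: terminal positions (no move available) are L. From any other position, the mover wins iff some move reaches an L.
Every edge goes from a vertex to one that appears earlier in the order 6, 7, 1, 4, 5, 8, 9, 2, 3, 10, so processing vertices in that order labels each vertex after all of its successors.
6: no outgoing edge → L
7: can move to 6, which is L ⇒ W
1: can move to 6, which is L ⇒ W
4: can move to 6, which is L ⇒ W
5: the only move is to 1(W), a W ⇒ L
8: can move to 5, which is L ⇒ W
9: can move to 6, which is L ⇒ W
2: moves to 9(W), 4(W), 1(W), 7(W); every one is W ⇒ L
3: can move to 2, which is L ⇒ W
10: can move to 6, which is L ⇒ W
The starting position 3 is W: the player to move should move to 2, handing over an L position.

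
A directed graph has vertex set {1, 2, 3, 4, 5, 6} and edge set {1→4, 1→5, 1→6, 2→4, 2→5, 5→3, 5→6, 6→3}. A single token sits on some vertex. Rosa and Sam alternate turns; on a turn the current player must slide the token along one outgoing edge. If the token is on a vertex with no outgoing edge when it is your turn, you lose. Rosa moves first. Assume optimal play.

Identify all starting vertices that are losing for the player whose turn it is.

Compute win/loss labels from the base case upward. A position with no move is L. Any other position is W if it can reach an L in one move, else L.
Every edge goes from a vertex to one that appears earlier in the order 3, 4, 6, 5, 2, 1, so processing vertices in that order labels each vertex after all of its successors.
3: no outgoing edge → L
4: no outgoing edge → L
6: can move to 3, which is L ⇒ W
5: can move to 3, which is L ⇒ W
2: can move to 4, which is L ⇒ W
1: can move to 4, which is L ⇒ W
Reading off the rows marked L gives the requested list; there are 2 such vertices.

3, 4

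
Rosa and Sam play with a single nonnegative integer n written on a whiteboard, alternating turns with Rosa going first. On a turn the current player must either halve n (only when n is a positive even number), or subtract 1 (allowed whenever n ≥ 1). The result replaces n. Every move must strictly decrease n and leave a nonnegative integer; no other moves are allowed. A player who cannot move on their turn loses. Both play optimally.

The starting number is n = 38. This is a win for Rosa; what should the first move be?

Classify positions by backward induction: terminal positions (no move available) are L. From any other position, the mover wins iff some move reaches an L.
n=0: no move → L
n=1: →0(L), so W
n=2: →1(W) only, which is W, so L
n=3: →2(L), so W
n=4: →2(L), so W
n=5: →4(W) only, which is W, so L
n=6: →5(L), so W
n=7: →6(W) only, which is W, so L
n=8: →7(L), so W
n=9: →8(W) only, which is W, so L
n=10: →5(L), so W
n=11: →10(W) only, which is W, so L
n=12: →11(L), so W
n=13: →12(W) only, which is W, so L
n=14: →7(L), so W
n=15: →14(W) only, which is W, so L
n=16: →15(L), so W
n=17: →16(W) only, which is W, so L
n=18: →9(L), so W
n=19: →18(W) only, which is W, so L
n=20: →19(L), so W
n=21: →20(W) only, which is W, so L
n=22: →11(L), so W
n=23: →22(W) only, which is W, so L
n=24: →23(L), so W
n=25: →24(W) only, which is W, so L
n=26: →13(L), so W
n=27: →26(W) only, which is W, so L
n=28: →27(L), so W
n=29: →28(W) only, which is W, so L
n=30: →15(L), so W
n=31: →30(W) only, which is W, so L
n=32: →31(L), so W
n=33: →32(W) only, which is W, so L
n=34: →17(L), so W
n=35: →34(W) only, which is W, so L
n=36: →35(L), so W
n=37: →36(W) only, which is W, so L
n=38: →19(L), so W
From 38, the L positions reachable in one move are: 19, 37. Any move reaching one of these is winning.

Move to 19.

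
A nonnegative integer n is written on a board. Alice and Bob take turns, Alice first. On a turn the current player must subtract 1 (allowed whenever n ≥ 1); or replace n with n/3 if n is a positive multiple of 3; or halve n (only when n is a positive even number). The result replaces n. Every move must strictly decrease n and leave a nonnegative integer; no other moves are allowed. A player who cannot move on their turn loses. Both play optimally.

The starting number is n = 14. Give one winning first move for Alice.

Move to 7.

Compute win/loss labels from the base case upward. A position with no move is L. Any other position is W if it can reach an L in one move, else L.
n=0: no move → L
n=1: can move to 0, which is L ⇒ W
n=2: the only move is to 1(W), a W ⇒ L
n=3: can move to 2, which is L ⇒ W
n=4: can move to 2, which is L ⇒ W
n=5: the only move is to 4(W), a W ⇒ L
n=6: can move to 2, which is L ⇒ W
n=7: the only move is to 6(W), a W ⇒ L
n=8: can move to 7, which is L ⇒ W
n=9: moves to 3(W), 8(W); every one is W ⇒ L
n=10: can move to 5, which is L ⇒ W
n=11: the only move is to 10(W), a W ⇒ L
n=12: can move to 11, which is L ⇒ W
n=13: the only move is to 12(W), a W ⇒ L
n=14: can move to 7, which is L ⇒ W
From 14, the L positions reachable in one move are: 7, 13. Any move reaching one of these is winning.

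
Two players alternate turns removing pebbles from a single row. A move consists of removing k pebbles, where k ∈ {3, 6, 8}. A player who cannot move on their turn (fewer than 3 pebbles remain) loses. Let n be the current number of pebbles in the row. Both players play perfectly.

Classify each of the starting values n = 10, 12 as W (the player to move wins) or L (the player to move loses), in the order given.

Classify positions by backward induction: terminal positions (no move available) are L. From any other position, the mover wins iff some move reaches an L.
n=0: no move → L
n=1: no move → L
n=2: no move → L
n=3: →0(L), so W
n=4: →1(L), so W
n=5: →2(L), so W
n=6: →0(L), so W
n=7: →1(L), so W
n=8: →2(L), so W
n=9: →1(L), so W
n=10: →2(L), so W
n=11: →8(W), 5(W), 3(W) — all W, so L
n=12: →9(W), 6(W), 4(W) — all W, so L

10: W, 12: L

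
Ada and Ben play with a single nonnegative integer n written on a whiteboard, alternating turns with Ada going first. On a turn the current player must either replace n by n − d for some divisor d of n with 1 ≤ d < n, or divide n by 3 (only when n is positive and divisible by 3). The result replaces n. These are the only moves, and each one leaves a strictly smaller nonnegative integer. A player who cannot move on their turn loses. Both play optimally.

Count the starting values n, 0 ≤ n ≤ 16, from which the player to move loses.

Classify positions by backward induction: terminal positions (no move available) are L. From any other position, the mover wins iff some move reaches an L.
n=0: no move → L
n=1: no move → L
n=2: W (go to 1, an L position)
n=3: W (go to 1, an L position)
n=4: L (options 2(W), 3(W) are all W)
n=5: W (go to 4, an L position)
n=6: W (go to 4, an L position)
n=7: L (sole option 6(W) is W)
n=8: W (go to 4, an L position)
n=9: L (options 3(W), 6(W), 8(W) are all W)
n=10: W (go to 9, an L position)
n=11: L (sole option 10(W) is W)
n=12: W (go to 4, an L position)
n=13: L (sole option 12(W) is W)
n=14: W (go to 7, an L position)
n=15: L (options 5(W), 10(W), 12(W), 14(W) are all W)
n=16: W (go to 15, an L position)
L entries with 0 ≤ n ≤ 16: n = 0, 1, 4, 7, 9, 11, 13, 15; that makes 8.

8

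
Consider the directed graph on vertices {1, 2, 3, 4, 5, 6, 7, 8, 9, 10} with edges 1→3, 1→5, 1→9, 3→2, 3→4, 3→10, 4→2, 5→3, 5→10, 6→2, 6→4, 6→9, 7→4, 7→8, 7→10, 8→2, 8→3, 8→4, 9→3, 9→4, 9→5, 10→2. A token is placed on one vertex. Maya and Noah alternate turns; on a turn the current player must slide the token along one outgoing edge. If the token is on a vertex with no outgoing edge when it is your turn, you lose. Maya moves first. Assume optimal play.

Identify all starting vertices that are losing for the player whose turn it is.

2, 5, 7

Classify positions by backward induction: terminal positions (no move available) are L. From any other position, the mover wins iff some move reaches an L.
Every edge goes from a vertex to one that appears earlier in the order 2, 10, 4, 3, 8, 7, 5, 9, 6, 1, so processing vertices in that order labels each vertex after all of its successors.
2: no outgoing edge → L
10: reaches L-position 2 → W
4: reaches L-position 2 → W
3: reaches L-position 2 → W
8: reaches L-position 2 → W
7: only reaches 8(W), 4(W), 10(W), all W → L
5: only reaches 3(W), 10(W), all W → L
9: reaches L-position 5 → W
6: reaches L-position 2 → W
1: reaches L-position 5 → W
Reading off the rows marked L gives the requested list; there are 3 such vertices.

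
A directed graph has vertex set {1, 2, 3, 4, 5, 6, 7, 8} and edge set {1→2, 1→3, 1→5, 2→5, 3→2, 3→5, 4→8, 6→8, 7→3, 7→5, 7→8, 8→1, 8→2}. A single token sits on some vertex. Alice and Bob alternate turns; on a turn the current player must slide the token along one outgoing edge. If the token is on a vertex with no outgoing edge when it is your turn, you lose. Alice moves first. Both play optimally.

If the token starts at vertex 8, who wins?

Build the W/L table. Terminal = L. A non-terminal position is W if it has a move to some L; otherwise it is L.
Every edge goes from a vertex to one that appears earlier in the order 5, 2, 3, 1, 8, 7, 6, 4, so processing vertices in that order labels each vertex after all of its successors.
5: no outgoing edge → L
2: can move to 5, which is L ⇒ W
3: can move to 5, which is L ⇒ W
1: can move to 5, which is L ⇒ W
8: moves to 1(W), 2(W); every one is W ⇒ L
7: can move to 8, which is L ⇒ W
6: can move to 8, which is L ⇒ W
4: can move to 8, which is L ⇒ W
Every move from 8 reaches a W position, so the mover loses.

Bob wins.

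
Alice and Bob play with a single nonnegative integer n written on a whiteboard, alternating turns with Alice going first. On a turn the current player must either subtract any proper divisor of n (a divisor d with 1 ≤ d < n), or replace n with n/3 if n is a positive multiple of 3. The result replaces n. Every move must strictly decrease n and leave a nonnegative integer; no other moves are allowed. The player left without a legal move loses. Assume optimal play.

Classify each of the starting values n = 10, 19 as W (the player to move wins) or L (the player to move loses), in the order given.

10: W, 19: L

Work bottom-up. With no move the player to move loses. Otherwise the position is W if at least one move leads to an L position for the opponent, and L if every move leads to a W.
n=0: no move → L
n=1: no move → L
n=2: →1(L), so W
n=3: →1(L), so W
n=4: →2(W), 3(W) — all W, so L
n=5: →4(L), so W
n=6: →4(L), so W
n=7: →6(W) only, which is W, so L
n=8: →4(L), so W
n=9: →3(W), 6(W), 8(W) — all W, so L
n=10: →9(L), so W
n=11: →10(W) only, which is W, so L
n=12: →4(L), so W
n=13: →12(W) only, which is W, so L
n=14: →7(L), so W
n=15: →5(W), 10(W), 12(W), 14(W) — all W, so L
n=16: →15(L), so W
n=17: →16(W) only, which is W, so L
n=18: →9(L), so W
n=19: →18(W) only, which is W, so L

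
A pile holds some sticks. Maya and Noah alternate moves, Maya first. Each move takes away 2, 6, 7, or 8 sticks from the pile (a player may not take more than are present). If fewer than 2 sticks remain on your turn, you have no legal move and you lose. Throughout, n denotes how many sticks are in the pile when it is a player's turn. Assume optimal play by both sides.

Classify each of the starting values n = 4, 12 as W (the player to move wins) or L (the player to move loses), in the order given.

4: L, 12: W

Build the W/L table. Terminal = L. A non-terminal position is W if it has a move to some L; otherwise it is L.
n=0: no move → L
n=1: no move → L
n=2: →0(L), so W
n=3: →1(L), so W
n=4: →2(W) only, which is W, so L
n=5: →3(W) only, which is W, so L
n=6: →4(L), so W
n=7: →5(L), so W
n=8: →1(L), so W
n=9: →1(L), so W
n=10: →4(L), so W
n=11: →5(L), so W
n=12: →5(L), so W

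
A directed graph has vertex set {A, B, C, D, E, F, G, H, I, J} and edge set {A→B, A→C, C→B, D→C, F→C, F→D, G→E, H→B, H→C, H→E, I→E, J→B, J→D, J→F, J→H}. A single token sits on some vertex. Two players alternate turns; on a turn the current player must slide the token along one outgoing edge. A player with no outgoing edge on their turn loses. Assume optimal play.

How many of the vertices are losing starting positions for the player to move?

3

Work bottom-up. With no move the player to move loses. Otherwise the position is W if at least one move leads to an L position for the opponent, and L if every move leads to a W.
Every edge goes from a vertex to one that appears earlier in the order E, B, C, A, D, H, G, F, J, I, so processing vertices in that order labels each vertex after all of its successors.
E: no outgoing edge → L
B: no outgoing edge → L
C: reaches L-position B → W
A: reaches L-position B → W
D: only reaches C(W), which is W → L
H: reaches L-position B → W
G: reaches L-position E → W
F: reaches L-position D → W
J: reaches L-position D → W
I: reaches L-position E → W
The L vertices are B, D, E; that is 3 in all.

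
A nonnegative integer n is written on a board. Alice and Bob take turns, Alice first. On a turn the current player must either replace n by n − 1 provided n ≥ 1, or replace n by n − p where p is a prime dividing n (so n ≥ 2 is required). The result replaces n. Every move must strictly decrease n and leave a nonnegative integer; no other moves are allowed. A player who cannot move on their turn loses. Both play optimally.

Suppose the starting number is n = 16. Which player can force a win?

Bob wins.

Label each position W (a win for the player to move) or L (a loss). A position with no legal move is L; any other position is W exactly when some move reaches an L, and L when every move reaches a W.
n=0: no move → L
n=1: can move to 0, which is L ⇒ W
n=2: can move to 0, which is L ⇒ W
n=3: can move to 0, which is L ⇒ W
n=4: moves to 2(W), 3(W); every one is W ⇒ L
n=5: can move to 0, which is L ⇒ W
n=6: can move to 4, which is L ⇒ W
n=7: can move to 0, which is L ⇒ W
n=8: moves to 6(W), 7(W); every one is W ⇒ L
n=9: can move to 8, which is L ⇒ W
n=10: can move to 8, which is L ⇒ W
n=11: can move to 0, which is L ⇒ W
n=12: moves to 9(W), 10(W), 11(W); every one is W ⇒ L
n=13: can move to 0, which is L ⇒ W
n=14: can move to 12, which is L ⇒ W
n=15: can move to 12, which is L ⇒ W
n=16: moves to 14(W), 15(W); every one is W ⇒ L
The starting position 16 is L: whatever Alice does, the opponent receives a W position.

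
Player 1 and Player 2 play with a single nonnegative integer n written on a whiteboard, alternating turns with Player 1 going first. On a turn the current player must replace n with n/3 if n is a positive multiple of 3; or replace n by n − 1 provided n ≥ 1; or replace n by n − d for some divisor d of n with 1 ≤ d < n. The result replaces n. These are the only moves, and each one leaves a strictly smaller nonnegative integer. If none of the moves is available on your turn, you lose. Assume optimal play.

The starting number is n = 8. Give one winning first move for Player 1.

Positions with no move are L. A position that does have a move is losing for the player to move precisely when every available move leads to a winning position for the opponent. Fill in the labels:
n=0: no move → L
n=1: →0(L), so W
n=2: →1(W) only, which is W, so L
n=3: →2(L), so W
n=4: →2(L), so W
n=5: →4(W) only, which is W, so L
n=6: →2(L), so W
n=7: →6(W) only, which is W, so L
n=8: →7(L), so W
From 8, the L positions reachable in one move are: 7.

Move to 7.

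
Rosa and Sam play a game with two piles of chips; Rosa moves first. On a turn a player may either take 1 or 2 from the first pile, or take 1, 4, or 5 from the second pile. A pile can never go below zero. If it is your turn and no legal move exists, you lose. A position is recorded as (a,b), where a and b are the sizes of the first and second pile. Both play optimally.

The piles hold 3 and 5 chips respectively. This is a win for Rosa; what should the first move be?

Use the standard recursion: the mover loses at a terminal position; elsewhere, the mover wins exactly when some move hands the opponent an L position.
No move ever increases a pile, so every position that can arise here has a ≤ 3 and b ≤ 5; it is enough to label the cells with 0 ≤ a ≤ 3 and 0 ≤ b ≤ 5.
Every move lowers a or b (never raises either), so fill the grid row by row in increasing a, and left to right within a row: each cell's successors are then already labelled.
      b=0  b=1  b=2  b=3  b=4  b=5
a=0:    L    W    L    W    W    W
a=1:    W    L    W    L    W    W
a=2:    W    W    W    W    L    W
a=3:    L    W    L    W    W    W
Cells with no legal move (terminal, hence L): (0,0).
The remaining L cells, each justified by listing all of its moves:
(0,2): the only move is to (0,1)(W), a W ⇒ L
(1,1): moves to (0,1)(W), (1,0)(W); every one is W ⇒ L
(1,3): moves to (0,3)(W), (1,2)(W); every one is W ⇒ L
(2,4): moves to (1,4)(W), (0,4)(W), (2,3)(W), (2,0)(W); every one is W ⇒ L
(3,0): moves to (2,0)(W), (1,0)(W); every one is W ⇒ L
(3,2): moves to (2,2)(W), (1,2)(W), (3,1)(W); every one is W ⇒ L
Every other cell has at least one move into one of the L cells above, so it is W.
From (3,5), the L positions reachable in one move are: (3,0).

Move to (3,0).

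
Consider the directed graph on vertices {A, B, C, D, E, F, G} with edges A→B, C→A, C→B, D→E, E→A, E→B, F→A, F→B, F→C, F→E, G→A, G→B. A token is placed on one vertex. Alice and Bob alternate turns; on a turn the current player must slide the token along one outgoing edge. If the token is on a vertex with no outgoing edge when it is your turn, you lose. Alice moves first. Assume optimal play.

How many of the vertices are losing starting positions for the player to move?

2

Build the W/L table. Terminal = L. A non-terminal position is W if it has a move to some L; otherwise it is L.
Every edge goes from a vertex to one that appears earlier in the order B, A, E, G, C, D, F, so processing vertices in that order labels each vertex after all of its successors.
B: no outgoing edge → L
A: →B(L), so W
E: →B(L), so W
G: →B(L), so W
C: →B(L), so W
D: →E(W) only, which is W, so L
F: →B(L), so W
The L vertices are B, D; that is 2 in all.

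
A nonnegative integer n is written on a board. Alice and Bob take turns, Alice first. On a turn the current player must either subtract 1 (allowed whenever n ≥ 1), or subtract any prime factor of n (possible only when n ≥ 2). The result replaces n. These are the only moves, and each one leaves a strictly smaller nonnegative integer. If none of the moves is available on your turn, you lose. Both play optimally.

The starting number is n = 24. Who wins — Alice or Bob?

Compute win/loss labels from the base case upward. A position with no move is L. Any other position is W if it can reach an L in one move, else L.
n=0: no move → L
n=1: W (go to 0, an L position)
n=2: W (go to 0, an L position)
n=3: W (go to 0, an L position)
n=4: L (options 2(W), 3(W) are all W)
n=5: W (go to 0, an L position)
n=6: W (go to 4, an L position)
n=7: W (go to 0, an L position)
n=8: L (options 6(W), 7(W) are all W)
n=9: W (go to 8, an L position)
n=10: W (go to 8, an L position)
n=11: W (go to 0, an L position)
n=12: L (options 9(W), 10(W), 11(W) are all W)
n=13: W (go to 0, an L position)
n=14: W (go to 12, an L position)
n=15: W (go to 12, an L position)
n=16: L (options 14(W), 15(W) are all W)
n=17: W (go to 0, an L position)
n=18: W (go to 16, an L position)
n=19: W (go to 0, an L position)
n=20: L (options 15(W), 18(W), 19(W) are all W)
n=21: W (go to 20, an L position)
n=22: W (go to 20, an L position)
n=23: W (go to 0, an L position)
n=24: L (options 21(W), 22(W), 23(W) are all W)
Every move from 24 reaches a W position, so the mover loses.

Bob wins.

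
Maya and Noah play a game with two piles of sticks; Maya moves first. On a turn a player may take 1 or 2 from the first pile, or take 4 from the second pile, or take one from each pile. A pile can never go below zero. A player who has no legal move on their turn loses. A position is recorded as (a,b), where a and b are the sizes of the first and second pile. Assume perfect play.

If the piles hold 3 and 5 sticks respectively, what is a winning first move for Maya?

Move to (1,5).

Use the standard recursion: the mover loses at a terminal position; elsewhere, the mover wins exactly when some move hands the opponent an L position.
No move ever increases a pile, so every position that can arise here has a ≤ 3 and b ≤ 5; it is enough to label the cells with 0 ≤ a ≤ 3 and 0 ≤ b ≤ 5.
Every move lowers a or b (never raises either), so fill the grid row by row in increasing a, and left to right within a row: each cell's successors are then already labelled.
      b=0  b=1  b=2  b=3  b=4  b=5
a=0:    L    L    L    L    W    W
a=1:    W    W    W    W    W    L
a=2:    W    W    W    W    L    W
a=3:    L    L    L    L    W    W
Cells with no legal move (terminal, hence L): (0,0), (0,1), (0,2), (0,3).
The remaining L cells, each justified by listing all of its moves:
(1,5): only reaches (0,5)(W), (1,1)(W), (0,4)(W), all W → L
(2,4): only reaches (1,4)(W), (0,4)(W), (2,0)(W), (1,3)(W), all W → L
(3,0): only reaches (2,0)(W), (1,0)(W), all W → L
(3,1): only reaches (2,1)(W), (1,1)(W), (2,0)(W), all W → L
(3,2): only reaches (2,2)(W), (1,2)(W), (2,1)(W), all W → L
(3,3): only reaches (2,3)(W), (1,3)(W), (2,2)(W), all W → L
Every other cell has at least one move into one of the L cells above, so it is W.
From (3,5), the L positions reachable in one move are: (1,5), (3,1), (2,4). Any move reaching one of these is winning.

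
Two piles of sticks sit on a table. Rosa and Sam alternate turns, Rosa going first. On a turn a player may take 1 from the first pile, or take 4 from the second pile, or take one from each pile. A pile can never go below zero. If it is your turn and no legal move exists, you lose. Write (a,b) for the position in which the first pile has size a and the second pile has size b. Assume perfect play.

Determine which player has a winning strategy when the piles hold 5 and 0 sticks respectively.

Rosa wins.

Positions with no move are L. A position that does have a move is losing for the player to move precisely when every available move leads to a winning position for the opponent. Fill in the labels:
No move ever increases a pile, so every position that can arise here has a ≤ 5 and b ≤ 0; it is enough to label the cells with 0 ≤ a ≤ 5 and 0 ≤ b ≤ 0.
Every move lowers a or b (never raises either), so fill the grid row by row in increasing a, and left to right within a row: each cell's successors are then already labelled.
      b=0
a=0:    L
a=1:    W
a=2:    L
a=3:    W
a=4:    L
a=5:    W
Cells with no legal move (terminal, hence L): (0,0).
The remaining L cells, each justified by listing all of its moves:
(2,0): L (sole option (1,0)(W) is W)
(4,0): L (sole option (3,0)(W) is W)
Every other cell has at least one move into one of the L cells above, so it is W.
The starting position (5,0) is W: Rosa should move to (4,0), handing over an L position.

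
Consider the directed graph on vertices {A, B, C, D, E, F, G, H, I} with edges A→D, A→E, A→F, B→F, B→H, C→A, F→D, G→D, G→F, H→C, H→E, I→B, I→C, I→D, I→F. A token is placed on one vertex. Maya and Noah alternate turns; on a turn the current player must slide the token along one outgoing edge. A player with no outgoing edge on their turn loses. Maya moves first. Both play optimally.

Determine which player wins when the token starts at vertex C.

Work bottom-up. With no move the player to move loses. Otherwise the position is W if at least one move leads to an L position for the opponent, and L if every move leads to a W.
Every edge goes from a vertex to one that appears earlier in the order E, D, F, A, C, H, B, I, G, so processing vertices in that order labels each vertex after all of its successors.
E: no outgoing edge → L
D: no outgoing edge → L
F: can move to D, which is L ⇒ W
A: can move to D, which is L ⇒ W
C: the only move is to A(W), a W ⇒ L
H: can move to C, which is L ⇒ W
B: moves to H(W), F(W); every one is W ⇒ L
I: can move to B, which is L ⇒ W
G: can move to D, which is L ⇒ W
Every move from C reaches a W position, so the mover loses.

Noah wins.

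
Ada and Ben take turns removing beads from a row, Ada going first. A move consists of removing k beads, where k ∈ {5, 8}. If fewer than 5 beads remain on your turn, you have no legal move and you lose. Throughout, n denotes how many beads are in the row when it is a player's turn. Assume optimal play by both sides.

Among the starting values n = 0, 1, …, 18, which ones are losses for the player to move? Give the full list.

0, 1, 2, 3, 4, 13, 14, 15, 16, 17

Positions with no move are L. A position that does have a move is losing for the player to move precisely when every available move leads to a winning position for the opponent. Fill in the labels:
n=0: no move → L
n=1: no move → L
n=2: no move → L
n=3: no move → L
n=4: no move → L
n=5: W (go to 0, an L position)
n=6: W (go to 1, an L position)
n=7: W (go to 2, an L position)
n=8: W (go to 3, an L position)
n=9: W (go to 4, an L position)
n=10: W (go to 2, an L position)
n=11: W (go to 3, an L position)
n=12: W (go to 4, an L position)
n=13: L (options 8(W), 5(W) are all W)
n=14: L (options 9(W), 6(W) are all W)
n=15: L (options 10(W), 7(W) are all W)
n=16: L (options 11(W), 8(W) are all W)
n=17: L (options 12(W), 9(W) are all W)
n=18: W (go to 13, an L position)
The losing starting values of n are exactly the entries labelled L in this table (10 of them).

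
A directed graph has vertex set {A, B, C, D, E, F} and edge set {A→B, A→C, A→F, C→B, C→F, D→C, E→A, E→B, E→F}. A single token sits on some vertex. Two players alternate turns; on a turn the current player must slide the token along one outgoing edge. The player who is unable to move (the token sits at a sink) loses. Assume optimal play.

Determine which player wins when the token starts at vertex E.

The first player wins.

Classify positions by backward induction: terminal positions (no move available) are L. From any other position, the mover wins iff some move reaches an L.
Every edge goes from a vertex to one that appears earlier in the order B, F, C, A, E, D, so processing vertices in that order labels each vertex after all of its successors.
B: no outgoing edge → L
F: no outgoing edge → L
C: →F(L), so W
A: →F(L), so W
E: →F(L), so W
D: →C(W) only, which is W, so L
The starting position E is W: the player to move should move to F, handing over an L position.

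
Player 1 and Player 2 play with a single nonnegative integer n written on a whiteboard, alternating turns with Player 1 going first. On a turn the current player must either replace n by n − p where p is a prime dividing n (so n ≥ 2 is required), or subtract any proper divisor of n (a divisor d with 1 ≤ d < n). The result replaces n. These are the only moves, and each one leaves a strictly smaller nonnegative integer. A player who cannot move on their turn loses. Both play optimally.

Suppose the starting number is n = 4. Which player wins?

Player 2 wins.

Compute win/loss labels from the base case upward. A position with no move is L. Any other position is W if it can reach an L in one move, else L.
n=0: no move → L
n=1: no move → L
n=2: reaches L-position 0 → W
n=3: reaches L-position 0 → W
n=4: only reaches 2(W), 3(W), all W → L
Every move from 4 reaches a W position, so the mover loses.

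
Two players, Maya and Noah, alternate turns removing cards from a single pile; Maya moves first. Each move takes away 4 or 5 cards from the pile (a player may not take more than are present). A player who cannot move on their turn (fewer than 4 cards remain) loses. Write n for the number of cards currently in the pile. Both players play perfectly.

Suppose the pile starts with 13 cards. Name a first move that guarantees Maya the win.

Label each position W (a win for the player to move) or L (a loss). A position with no legal move is L; any other position is W exactly when some move reaches an L, and L when every move reaches a W.
n=0: no move → L
n=1: no move → L
n=2: no move → L
n=3: no move → L
n=4: W (go to 0, an L position)
n=5: W (go to 1, an L position)
n=6: W (go to 2, an L position)
n=7: W (go to 3, an L position)
n=8: W (go to 3, an L position)
n=9: L (options 5(W), 4(W) are all W)
n=10: L (options 6(W), 5(W) are all W)
n=11: L (options 7(W), 6(W) are all W)
n=12: L (options 8(W), 7(W) are all W)
n=13: W (go to 9, an L position)
From 13, the L positions reachable in one move are: 9.

Remove 4, leaving 9.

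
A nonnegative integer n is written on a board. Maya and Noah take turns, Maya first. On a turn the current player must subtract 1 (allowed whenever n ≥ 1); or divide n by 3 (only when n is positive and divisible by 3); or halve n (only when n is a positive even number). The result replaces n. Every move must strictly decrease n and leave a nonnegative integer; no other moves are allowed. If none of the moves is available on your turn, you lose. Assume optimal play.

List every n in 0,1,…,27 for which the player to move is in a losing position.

Build the W/L table. Terminal = L. A non-terminal position is W if it has a move to some L; otherwise it is L.
n=0: no move → L
n=1: →0(L), so W
n=2: →1(W) only, which is W, so L
n=3: →2(L), so W
n=4: →2(L), so W
n=5: →4(W) only, which is W, so L
n=6: →2(L), so W
n=7: →6(W) only, which is W, so L
n=8: →7(L), so W
n=9: →3(W), 8(W) — all W, so L
n=10: →5(L), so W
n=11: →10(W) only, which is W, so L
n=12: →11(L), so W
n=13: →12(W) only, which is W, so L
n=14: →7(L), so W
n=15: →5(L), so W
n=16: →8(W), 15(W) — all W, so L
n=17: →16(L), so W
n=18: →9(L), so W
n=19: →18(W) only, which is W, so L
n=20: →19(L), so W
n=21: →7(L), so W
n=22: →11(L), so W
n=23: →22(W) only, which is W, so L
n=24: →23(L), so W
n=25: →24(W) only, which is W, so L
n=26: →13(L), so W
n=27: →9(L), so W
Reading off the rows marked L gives the requested list; there are 11 such values of n.

0, 2, 5, 7, 9, 11, 13, 16, 19, 23, 25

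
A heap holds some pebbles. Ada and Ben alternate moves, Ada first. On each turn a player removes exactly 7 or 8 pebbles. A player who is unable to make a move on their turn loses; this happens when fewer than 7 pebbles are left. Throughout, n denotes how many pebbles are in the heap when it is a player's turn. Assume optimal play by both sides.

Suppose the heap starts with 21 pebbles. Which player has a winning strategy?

Ben wins.

Work bottom-up. With no move the player to move loses. Otherwise the position is W if at least one move leads to an L position for the opponent, and L if every move leads to a W.
n=0: no move → L
n=1: no move → L
n=2: no move → L
n=3: no move → L
n=4: no move → L
n=5: no move → L
n=6: no move → L
n=7: W (go to 0, an L position)
n=8: W (go to 1, an L position)
n=9: W (go to 2, an L position)
n=10: W (go to 3, an L position)
n=11: W (go to 4, an L position)
n=12: W (go to 5, an L position)
n=13: W (go to 6, an L position)
n=14: W (go to 6, an L position)
n=15: L (options 8(W), 7(W) are all W)
n=16: L (options 9(W), 8(W) are all W)
n=17: L (options 10(W), 9(W) are all W)
n=18: L (options 11(W), 10(W) are all W)
n=19: L (options 12(W), 11(W) are all W)
n=20: L (options 13(W), 12(W) are all W)
n=21: L (options 14(W), 13(W) are all W)
Every move from 21 reaches a W position, so the mover loses.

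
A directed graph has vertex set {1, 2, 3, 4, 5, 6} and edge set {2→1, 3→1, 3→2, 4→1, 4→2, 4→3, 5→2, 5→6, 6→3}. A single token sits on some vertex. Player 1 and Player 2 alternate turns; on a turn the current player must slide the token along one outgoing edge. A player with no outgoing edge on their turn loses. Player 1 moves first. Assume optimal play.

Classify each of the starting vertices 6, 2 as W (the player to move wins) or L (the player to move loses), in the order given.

Work bottom-up. With no move the player to move loses. Otherwise the position is W if at least one move leads to an L position for the opponent, and L if every move leads to a W.
Every edge goes from a vertex to one that appears earlier in the order 1, 2, 3, 4, 6, 5, so processing vertices in that order labels each vertex after all of its successors.
1: no outgoing edge → L
2: W (go to 1, an L position)
3: W (go to 1, an L position)
4: W (go to 1, an L position)
6: L (sole option 3(W) is W)
5: W (go to 6, an L position)

6: L, 2: W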